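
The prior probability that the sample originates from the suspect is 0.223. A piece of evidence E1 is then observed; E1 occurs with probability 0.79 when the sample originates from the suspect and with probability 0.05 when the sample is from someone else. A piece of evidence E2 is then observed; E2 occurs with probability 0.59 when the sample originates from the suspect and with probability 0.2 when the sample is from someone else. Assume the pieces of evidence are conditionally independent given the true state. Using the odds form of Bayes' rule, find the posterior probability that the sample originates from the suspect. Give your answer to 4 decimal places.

Prior odds = 0.223/(1−0.223) = 0.28700.
Likelihood ratio for E1 = 0.79/0.05 = 15.800.
Likelihood ratio for E2 = 0.59/0.2 = 2.9500.
Posterior odds = prior odds × LR₁ × LR₂ = 13.377.
Posterior probability = odds/(1+odds) = 13.377/14.377 = 0.9304.

Posterior probability ≈ 0.9304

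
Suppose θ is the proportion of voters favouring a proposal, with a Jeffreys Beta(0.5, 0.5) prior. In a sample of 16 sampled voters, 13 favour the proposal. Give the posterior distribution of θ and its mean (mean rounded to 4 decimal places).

Observing 13 successes and 3 failures updates Beta(0.5, 0.5) by adding the success and failure counts to the two shape parameters: α = 0.5+13 = 13.5, β = 0.5+3 = 3.5.
Posterior mean = α/(α+β) = 13.5/17 = 0.7941.

Posterior: Beta(13.5, 3.5); mean ≈ 0.7941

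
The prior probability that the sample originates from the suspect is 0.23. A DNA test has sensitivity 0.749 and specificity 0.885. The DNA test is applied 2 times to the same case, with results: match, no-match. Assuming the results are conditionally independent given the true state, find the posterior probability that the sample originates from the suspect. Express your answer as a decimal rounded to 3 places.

Let H be the event that the sample originates from the suspect; start with P(H) = 0.23. P('match'|H) = 0.749, P('match'|¬H) = 0.115.
Update on result 1 ('match'): P(H) ← 0.749·0.2300 / (0.749·0.2300 + 0.115·0.7700) = 0.17227/0.26082 = 0.6605.
Update on result 2 ('no-match'): P(H) ← 0.251·0.6605 / (0.251·0.6605 + 0.885·0.3395) = 0.16578/0.46625 = 0.3556.

Posterior P(H) ≈ 0.356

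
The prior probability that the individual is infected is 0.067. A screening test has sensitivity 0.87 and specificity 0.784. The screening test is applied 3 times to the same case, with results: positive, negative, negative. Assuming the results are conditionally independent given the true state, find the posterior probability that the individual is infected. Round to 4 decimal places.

With H the event that the individual is infected, the joint likelihood of the observed sequence is P(data|H) = 0.87·0.13·0.13 = 0.014703 and P(data|¬H) = 0.216·0.784·0.784 = 0.13277.
Bayes: P(H|data) = 0.067·0.014703 / (0.067·0.014703 + 0.933·0.13277) = 0.00098510/0.12486 = 0.0079.

Posterior P(H) ≈ 0.0079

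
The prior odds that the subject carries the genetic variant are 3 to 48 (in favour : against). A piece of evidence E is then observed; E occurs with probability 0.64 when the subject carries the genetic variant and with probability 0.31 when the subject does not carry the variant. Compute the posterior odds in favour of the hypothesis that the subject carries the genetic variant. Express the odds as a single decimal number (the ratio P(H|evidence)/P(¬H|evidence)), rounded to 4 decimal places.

Prior odds = 3/48 = 0.062500.
Likelihood ratio for E = 0.64/0.31 = 2.0645.
Posterior odds = prior odds × LR = 0.12903.

Posterior odds ≈ 0.1290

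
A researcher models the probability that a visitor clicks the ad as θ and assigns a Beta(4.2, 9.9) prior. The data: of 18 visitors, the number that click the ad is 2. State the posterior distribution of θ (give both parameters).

Posterior: Beta(6.2, 25.9)

Observing 2 successes and 16 failures updates Beta(4.2, 9.9) by adding the success and failure counts to the two shape parameters: α = 4.2+2 = 6.2, β = 9.9+16 = 25.9.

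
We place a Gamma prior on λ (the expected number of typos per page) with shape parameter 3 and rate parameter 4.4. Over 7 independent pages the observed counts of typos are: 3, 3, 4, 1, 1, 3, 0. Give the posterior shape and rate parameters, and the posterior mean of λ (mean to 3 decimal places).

Total count ∑xᵢ = 15 over n = 7 pages.
Gamma is conjugate to the Poisson likelihood: posterior is Gamma(shape = 3+15 = 18, rate = 4.4+7 = 11.4).
E[λ | data] = 18/11.4 = 1.579.

Posterior: Gamma(shape=18, rate=11.4); mean ≈ 1.579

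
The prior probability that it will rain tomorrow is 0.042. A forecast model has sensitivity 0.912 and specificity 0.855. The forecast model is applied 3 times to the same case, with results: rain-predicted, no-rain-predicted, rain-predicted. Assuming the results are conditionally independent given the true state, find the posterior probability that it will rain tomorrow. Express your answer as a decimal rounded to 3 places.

Let H be the event that it will rain tomorrow; start with P(H) = 0.042. P('rain-predicted'|H) = 0.912, P('rain-predicted'|¬H) = 0.145.
Update on result 1 ('rain-predicted'): P(H) ← 0.912·0.0420 / (0.912·0.0420 + 0.145·0.9580) = 0.038304/0.17721 = 0.2161.
Update on result 2 ('no-rain-predicted'): P(H) ← 0.088·0.2161 / (0.088·0.2161 + 0.855·0.7839) = 0.019021/0.68922 = 0.0276.
Update on result 3 ('rain-predicted'): P(H) ← 0.912·0.0276 / (0.912·0.0276 + 0.145·0.9724) = 0.025169/0.16617 = 0.1515.

Posterior P(H) ≈ 0.151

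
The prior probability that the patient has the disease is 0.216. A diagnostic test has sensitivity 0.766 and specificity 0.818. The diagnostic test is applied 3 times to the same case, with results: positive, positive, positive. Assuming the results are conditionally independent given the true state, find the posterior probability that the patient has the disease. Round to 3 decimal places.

With H the event that the patient has the disease, the joint likelihood of the observed sequence is P(data|H) = 0.766·0.766·0.766 = 0.44946 and P(data|¬H) = 0.182·0.182·0.182 = 0.0060286.
Bayes: P(H|data) = 0.216·0.44946 / (0.216·0.44946 + 0.784·0.0060286) = 0.097082/0.10181 = 0.9536.

Posterior P(H) ≈ 0.954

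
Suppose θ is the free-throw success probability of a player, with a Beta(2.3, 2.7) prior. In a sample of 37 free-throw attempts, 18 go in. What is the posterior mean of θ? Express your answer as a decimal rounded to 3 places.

Observing 18 successes and 19 failures updates Beta(2.3, 2.7) by adding the success and failure counts to the two shape parameters: α = 2.3+18 = 20.3, β = 2.7+19 = 21.7.
E[θ | data] = 20.3/(20.3+21.7) = 0.483.

Posterior mean ≈ 0.483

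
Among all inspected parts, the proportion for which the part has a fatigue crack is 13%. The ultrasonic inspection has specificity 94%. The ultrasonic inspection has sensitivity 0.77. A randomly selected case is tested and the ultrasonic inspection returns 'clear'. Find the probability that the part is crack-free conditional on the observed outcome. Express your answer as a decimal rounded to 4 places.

P(¬H | E) ≈ 0.9647

Let H be the event that the part has a fatigue crack. P(H) = 0.13, so P(¬H) = 0.87. With E the 'clear' result, P(E|H) = 0.23 and P(E|¬H) = 0.94.
P(E) = 0.23·0.13 + 0.94·0.87 = 0.029900 + 0.81780 = 0.84770.
By Bayes' theorem, P(H|E) = 0.029900 / 0.84770 = 0.0353. Hence P(¬H|E) = 1 − 0.0353 = 0.9647.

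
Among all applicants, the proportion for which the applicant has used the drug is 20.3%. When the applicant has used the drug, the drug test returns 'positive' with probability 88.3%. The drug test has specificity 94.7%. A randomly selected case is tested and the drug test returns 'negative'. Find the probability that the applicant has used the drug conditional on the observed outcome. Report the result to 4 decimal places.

Let H be the event that the applicant has used the drug. P(H) = 0.203, so P(¬H) = 0.797. With E the 'negative' result, P(E|H) = 0.117 and P(E|¬H) = 0.947.
P(E) = 0.117·0.203 + 0.947·0.797 = 0.023751 + 0.75476 = 0.77851.
By Bayes' theorem, P(H|E) = 0.023751 / 0.77851 = 0.0305.

P(H | E) ≈ 0.0305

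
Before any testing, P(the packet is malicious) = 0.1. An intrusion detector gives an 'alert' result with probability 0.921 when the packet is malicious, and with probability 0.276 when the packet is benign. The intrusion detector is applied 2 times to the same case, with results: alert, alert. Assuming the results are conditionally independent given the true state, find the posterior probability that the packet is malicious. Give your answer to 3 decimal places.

With H the event that the packet is malicious, the joint likelihood of the observed sequence is P(data|H) = 0.921·0.921 = 0.84824 and P(data|¬H) = 0.276·0.276 = 0.076176.
Bayes: P(H|data) = 0.1·0.84824 / (0.1·0.84824 + 0.9·0.076176) = 0.084824/0.15338 = 0.5530.

Posterior P(H) ≈ 0.553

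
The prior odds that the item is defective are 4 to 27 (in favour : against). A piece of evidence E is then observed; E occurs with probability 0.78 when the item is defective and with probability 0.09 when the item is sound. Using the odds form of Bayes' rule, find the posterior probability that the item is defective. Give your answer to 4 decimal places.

Prior odds = 4/27 = 0.14815.
Likelihood ratio for E = 0.78/0.09 = 8.6667.
Posterior odds = prior odds × LR = 1.2840.
Posterior probability = odds/(1+odds) = 1.2840/2.2840 = 0.5622.

Posterior probability ≈ 0.5622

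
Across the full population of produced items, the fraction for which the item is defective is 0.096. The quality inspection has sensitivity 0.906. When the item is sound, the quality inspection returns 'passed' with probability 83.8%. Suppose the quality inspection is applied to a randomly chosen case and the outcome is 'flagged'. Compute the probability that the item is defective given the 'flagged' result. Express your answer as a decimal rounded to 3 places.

P(H | E) ≈ 0.373

Write H for 'the item is defective'. Prior odds H:¬H = 0.096/0.904 = 0.10619. For the 'flagged' outcome, the likelihood ratio is 0.906/0.162 = 5.5926.
Posterior odds = 0.10619 × 5.5926 = 0.59390, so P(H|E) = 0.59390/(1+0.59390) = 0.373.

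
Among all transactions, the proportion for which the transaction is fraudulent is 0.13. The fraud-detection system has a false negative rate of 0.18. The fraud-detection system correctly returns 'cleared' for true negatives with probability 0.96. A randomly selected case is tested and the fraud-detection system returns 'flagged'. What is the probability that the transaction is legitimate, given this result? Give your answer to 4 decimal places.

Write H for 'the transaction is fraudulent'. Prior odds H:¬H = 0.13/0.87 = 0.14943. For the 'flagged' outcome, the likelihood ratio is 0.82/0.04 = 20.500.
Posterior odds = 0.14943 × 20.500 = 3.0632, so P(H|E) = 3.0632/(1+3.0632) = 0.7539. Then P(¬H|E) = 1 − 0.7539 = 0.2461.

P(¬H | E) ≈ 0.2461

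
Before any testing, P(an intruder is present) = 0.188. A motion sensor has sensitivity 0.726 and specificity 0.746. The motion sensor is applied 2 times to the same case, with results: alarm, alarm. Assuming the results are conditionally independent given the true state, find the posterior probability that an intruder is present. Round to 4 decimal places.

Posterior P(H) ≈ 0.6542

With H the event that an intruder is present, the joint likelihood of the observed sequence is P(data|H) = 0.726·0.726 = 0.52708 and P(data|¬H) = 0.254·0.254 = 0.064516.
Bayes: P(H|data) = 0.188·0.52708 / (0.188·0.52708 + 0.812·0.064516) = 0.099090/0.15148 = 0.6542.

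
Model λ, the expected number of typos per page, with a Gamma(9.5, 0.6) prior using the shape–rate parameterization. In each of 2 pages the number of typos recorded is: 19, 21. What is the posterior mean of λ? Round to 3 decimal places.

Posterior mean ≈ 19.038

Total count ∑xᵢ = 40 over n = 2 pages.
Gamma is conjugate to the Poisson likelihood: posterior is Gamma(shape = 9.5+40 = 49.5, rate = 0.6+2 = 2.6).
Posterior mean = shape/rate = 49.5/2.6 = 19.038.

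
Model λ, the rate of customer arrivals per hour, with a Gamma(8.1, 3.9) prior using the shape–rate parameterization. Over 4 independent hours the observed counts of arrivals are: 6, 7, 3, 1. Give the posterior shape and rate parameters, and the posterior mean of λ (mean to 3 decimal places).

Posterior: Gamma(shape=25.1, rate=7.9); mean ≈ 3.177

Total count ∑xᵢ = 17 over n = 4 hours.
Gamma is conjugate to the Poisson likelihood: posterior is Gamma(shape = 8.1+17 = 25.1, rate = 3.9+4 = 7.9).
Posterior mean = shape/rate = 25.1/7.9 = 3.177.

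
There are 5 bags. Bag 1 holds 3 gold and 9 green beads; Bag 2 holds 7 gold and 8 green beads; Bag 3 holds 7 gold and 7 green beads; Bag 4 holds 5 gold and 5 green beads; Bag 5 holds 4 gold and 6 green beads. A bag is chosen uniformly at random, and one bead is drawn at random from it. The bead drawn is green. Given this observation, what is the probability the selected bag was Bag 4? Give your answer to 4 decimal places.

P(green|Bag 1) = 0.75; P(green|Bag 2) = 0.5333; P(green|Bag 3) = 0.5; P(green|Bag 4) = 0.5; P(green|Bag 5) = 0.6.
Prior × likelihood for each source: 0.2·0.75=0.1500, 0.2·0.5333=0.1067, 0.2·0.5=0.1000, 0.2·0.5=0.1000, 0.2·0.6=0.1200. Summing gives P(green) = 0.57667.
P(Bag 4 | green) = 0.1000 / 0.57667 = 0.1734.

Posterior probability ≈ 0.1734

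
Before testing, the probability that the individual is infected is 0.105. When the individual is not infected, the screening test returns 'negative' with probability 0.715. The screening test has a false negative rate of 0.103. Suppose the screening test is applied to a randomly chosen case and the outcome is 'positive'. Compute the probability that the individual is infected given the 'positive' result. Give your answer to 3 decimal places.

Write H for 'the individual is infected'. Prior odds H:¬H = 0.105/0.895 = 0.11732. For the 'positive' outcome, the likelihood ratio is 0.897/0.285 = 3.1474.
Posterior odds = 0.11732 × 3.1474 = 0.36924, so P(H|E) = 0.36924/(1+0.36924) = 0.270.

P(H | E) ≈ 0.270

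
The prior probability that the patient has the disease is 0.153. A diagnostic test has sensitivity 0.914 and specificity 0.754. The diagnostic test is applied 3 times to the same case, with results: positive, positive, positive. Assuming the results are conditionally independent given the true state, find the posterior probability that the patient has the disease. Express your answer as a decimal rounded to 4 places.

Posterior P(H) ≈ 0.9026

With H the event that the patient has the disease, the joint likelihood of the observed sequence is P(data|H) = 0.914·0.914·0.914 = 0.76355 and P(data|¬H) = 0.246·0.246·0.246 = 0.014887.
Bayes: P(H|data) = 0.153·0.76355 / (0.153·0.76355 + 0.847·0.014887) = 0.11682/0.12943 = 0.9026.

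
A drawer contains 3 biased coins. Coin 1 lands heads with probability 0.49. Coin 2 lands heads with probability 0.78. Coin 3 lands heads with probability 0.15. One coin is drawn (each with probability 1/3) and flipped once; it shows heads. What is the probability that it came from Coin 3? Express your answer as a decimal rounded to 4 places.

Tabulate prior·likelihood by source: [1] prior 0.333333, lik 0.49, product 0.1633; [2] prior 0.333333, lik 0.78, product 0.2600; [3] prior 0.333333, lik 0.15, product 0.05000.
Normalizing constant = 0.47333; the posterior for Coin 3 is its product over the sum, 0.05000/0.47333 = 0.1056.

Posterior probability ≈ 0.1056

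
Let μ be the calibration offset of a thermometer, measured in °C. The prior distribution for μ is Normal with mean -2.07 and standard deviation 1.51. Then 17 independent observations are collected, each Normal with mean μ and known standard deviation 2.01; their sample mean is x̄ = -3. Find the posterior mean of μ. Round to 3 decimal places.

Posterior mean ≈ -2.912

Prior precision 1/τ₀² = 1/1.51² = 0.438577; data precision n/σ² = 17/2.01² = 4.20782.
Posterior precision = 0.438577 + 4.20782 = 4.64639.
Posterior mean = (0.438577·-2.07 + 4.20782·-3) / 4.64639 = -2.912.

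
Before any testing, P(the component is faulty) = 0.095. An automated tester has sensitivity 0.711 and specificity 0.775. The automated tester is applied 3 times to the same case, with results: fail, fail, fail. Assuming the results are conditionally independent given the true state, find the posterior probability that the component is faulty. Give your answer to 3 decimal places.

With H the event that the component is faulty, the joint likelihood of the observed sequence is P(data|H) = 0.711·0.711·0.711 = 0.35943 and P(data|¬H) = 0.225·0.225·0.225 = 0.011391.
Bayes: P(H|data) = 0.095·0.35943 / (0.095·0.35943 + 0.905·0.011391) = 0.034145/0.044454 = 0.7681.

Posterior P(H) ≈ 0.768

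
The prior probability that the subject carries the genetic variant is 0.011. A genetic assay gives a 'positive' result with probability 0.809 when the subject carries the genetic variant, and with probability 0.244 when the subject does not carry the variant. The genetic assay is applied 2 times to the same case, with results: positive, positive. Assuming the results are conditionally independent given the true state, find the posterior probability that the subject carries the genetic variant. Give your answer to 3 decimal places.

Let H be the event that the subject carries the genetic variant; start with P(H) = 0.011. P('positive'|H) = 0.809, P('positive'|¬H) = 0.244.
Update on result 1 ('positive'): P(H) ← 0.809·0.0110 / (0.809·0.0110 + 0.244·0.9890) = 0.0088990/0.25022 = 0.0356.
Update on result 2 ('positive'): P(H) ← 0.809·0.0356 / (0.809·0.0356 + 0.244·0.9644) = 0.028772/0.26409 = 0.1089.

Posterior P(H) ≈ 0.109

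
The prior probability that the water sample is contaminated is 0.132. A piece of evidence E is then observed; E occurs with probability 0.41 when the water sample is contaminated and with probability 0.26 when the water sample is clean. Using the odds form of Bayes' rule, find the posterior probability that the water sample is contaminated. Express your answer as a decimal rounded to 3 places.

Posterior probability ≈ 0.193

Prior odds = 0.132/(1−0.132) = 0.15207.
Likelihood ratio for E = 0.41/0.26 = 1.5769.
Posterior odds = prior odds × LR = 0.23981.
Posterior probability = odds/(1+odds) = 0.23981/1.2398 = 0.193.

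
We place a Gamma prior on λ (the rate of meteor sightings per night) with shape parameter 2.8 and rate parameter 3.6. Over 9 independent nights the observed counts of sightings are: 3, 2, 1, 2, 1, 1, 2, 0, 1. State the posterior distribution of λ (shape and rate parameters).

Posterior: Gamma(shape=15.8, rate=12.6)

Total count ∑xᵢ = 13 over n = 9 nights.
Gamma is conjugate to the Poisson likelihood: posterior is Gamma(shape = 2.8+13 = 15.8, rate = 3.6+9 = 12.6).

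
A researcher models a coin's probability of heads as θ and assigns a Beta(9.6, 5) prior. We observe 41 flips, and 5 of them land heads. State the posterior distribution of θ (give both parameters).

Observing 5 successes and 36 failures updates Beta(9.6, 5) by adding the success and failure counts to the two shape parameters: α = 9.6+5 = 14.6, β = 5+36 = 41.

Posterior: Beta(14.6, 41)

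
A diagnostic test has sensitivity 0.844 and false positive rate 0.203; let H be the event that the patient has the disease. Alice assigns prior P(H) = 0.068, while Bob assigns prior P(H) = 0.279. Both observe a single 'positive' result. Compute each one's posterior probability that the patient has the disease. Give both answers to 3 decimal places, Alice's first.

The likelihood ratio for a 'positive' result is 0.844/0.203 = 4.1576.
Alice: prior odds 0.068/0.932 = 0.072961; posterior odds 0.30335; posterior probability 0.233.
Bob: prior odds 0.279/0.721 = 0.38696; posterior odds 1.6088; posterior probability 0.617.

Alice: 0.233; Bob: 0.617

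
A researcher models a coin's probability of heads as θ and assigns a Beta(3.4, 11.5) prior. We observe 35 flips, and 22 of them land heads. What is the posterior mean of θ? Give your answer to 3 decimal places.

Observing 22 successes and 13 failures updates Beta(3.4, 11.5) by adding the success and failure counts to the two shape parameters: α = 3.4+22 = 25.4, β = 11.5+13 = 24.5.
E[θ | data] = 25.4/(25.4+24.5) = 0.509.

Posterior mean ≈ 0.509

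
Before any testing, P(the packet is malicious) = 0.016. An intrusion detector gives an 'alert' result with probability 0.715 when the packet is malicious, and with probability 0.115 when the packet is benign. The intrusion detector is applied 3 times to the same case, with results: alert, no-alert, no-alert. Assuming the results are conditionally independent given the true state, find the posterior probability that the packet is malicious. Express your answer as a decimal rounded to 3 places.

Posterior P(H) ≈ 0.010

Let H be the event that the packet is malicious; start with P(H) = 0.016. P('alert'|H) = 0.715, P('alert'|¬H) = 0.115.
Update on result 1 ('alert'): P(H) ← 0.715·0.0160 / (0.715·0.0160 + 0.115·0.9840) = 0.011440/0.12460 = 0.0918.
Update on result 2 ('no-alert'): P(H) ← 0.285·0.0918 / (0.285·0.0918 + 0.885·0.9082) = 0.026167/0.82991 = 0.0315.
Update on result 3 ('no-alert'): P(H) ← 0.285·0.0315 / (0.285·0.0315 + 0.885·0.9685) = 0.0089860/0.86608 = 0.0104.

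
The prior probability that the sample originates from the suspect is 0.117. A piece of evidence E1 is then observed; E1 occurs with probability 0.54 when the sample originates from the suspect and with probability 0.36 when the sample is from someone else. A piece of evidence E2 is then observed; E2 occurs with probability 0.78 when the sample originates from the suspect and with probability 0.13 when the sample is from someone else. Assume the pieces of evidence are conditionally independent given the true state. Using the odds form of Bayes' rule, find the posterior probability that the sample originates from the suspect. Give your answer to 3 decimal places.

Prior odds = 0.117/(1−0.117) = 0.13250. In log-odds, ln(0.13250) = -2.0212.
Add log likelihood ratios: ln(1.5000) + ln(6.0000) = 2.1972.
Posterior log-odds = 0.17607, so posterior odds = exp(0.17607) = 1.1925. Converting, P(H|E) = 1.1925/2.1925 = 0.544.

Posterior probability ≈ 0.544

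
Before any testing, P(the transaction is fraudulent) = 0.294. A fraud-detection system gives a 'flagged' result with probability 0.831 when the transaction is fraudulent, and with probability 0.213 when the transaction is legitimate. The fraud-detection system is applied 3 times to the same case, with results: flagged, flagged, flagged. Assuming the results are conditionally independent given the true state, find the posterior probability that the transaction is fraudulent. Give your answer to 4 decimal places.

With H the event that the transaction is fraudulent, the joint likelihood of the observed sequence is P(data|H) = 0.831·0.831·0.831 = 0.57386 and P(data|¬H) = 0.213·0.213·0.213 = 0.0096636.
Bayes: P(H|data) = 0.294·0.57386 / (0.294·0.57386 + 0.706·0.0096636) = 0.16871/0.17554 = 0.9611.

Posterior P(H) ≈ 0.9611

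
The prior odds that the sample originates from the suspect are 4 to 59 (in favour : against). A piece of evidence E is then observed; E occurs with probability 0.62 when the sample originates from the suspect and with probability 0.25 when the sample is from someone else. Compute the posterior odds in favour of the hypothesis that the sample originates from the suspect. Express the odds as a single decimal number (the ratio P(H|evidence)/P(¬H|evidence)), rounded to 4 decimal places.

Prior odds = 4/59 = 0.067797.
Likelihood ratio for E = 0.62/0.25 = 2.4800.
Posterior odds = prior odds × LR = 0.16814.

Posterior odds ≈ 0.1681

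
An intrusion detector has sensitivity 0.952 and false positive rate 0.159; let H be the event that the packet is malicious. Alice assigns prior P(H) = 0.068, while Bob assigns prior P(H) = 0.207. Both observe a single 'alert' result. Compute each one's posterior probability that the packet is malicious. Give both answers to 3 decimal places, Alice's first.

The likelihood ratio for an 'alert' result is 0.952/0.159 = 5.9874.
Alice: prior odds 0.068/0.932 = 0.072961; posterior odds 0.43685; posterior probability 0.304.
Bob: prior odds 0.207/0.793 = 0.26103; posterior odds 1.5629; posterior probability 0.610.

Alice: 0.304; Bob: 0.610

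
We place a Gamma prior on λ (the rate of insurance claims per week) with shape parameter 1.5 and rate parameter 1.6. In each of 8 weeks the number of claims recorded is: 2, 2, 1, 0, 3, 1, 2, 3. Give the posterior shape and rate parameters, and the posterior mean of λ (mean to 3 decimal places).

Total count ∑xᵢ = 14 over n = 8 weeks.
Gamma is conjugate to the Poisson likelihood: posterior is Gamma(shape = 1.5+14 = 15.5, rate = 1.6+8 = 9.6).
Posterior mean = shape/rate = 15.5/9.6 = 1.615.

Posterior: Gamma(shape=15.5, rate=9.6); mean ≈ 1.615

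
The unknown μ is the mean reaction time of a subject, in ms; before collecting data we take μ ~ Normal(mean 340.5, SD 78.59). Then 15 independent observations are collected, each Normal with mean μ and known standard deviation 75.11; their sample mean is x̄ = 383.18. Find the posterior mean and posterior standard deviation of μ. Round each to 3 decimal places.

With known σ, the Normal prior is conjugate. Weight on the data is w = (n/σ²)/(n/σ² + 1/τ₀²) = 0.00265886/(0.00265886+0.00016191) = 0.94260.
Posterior mean = w·x̄ + (1−w)·μ₀ = 0.94260·383.18 + 0.057398·340.5 = 380.730. Posterior variance = 1/(0.00265886+0.00016191) = 354.513, so SD = 18.829.

Posterior mean ≈ 380.730; posterior SD ≈ 18.829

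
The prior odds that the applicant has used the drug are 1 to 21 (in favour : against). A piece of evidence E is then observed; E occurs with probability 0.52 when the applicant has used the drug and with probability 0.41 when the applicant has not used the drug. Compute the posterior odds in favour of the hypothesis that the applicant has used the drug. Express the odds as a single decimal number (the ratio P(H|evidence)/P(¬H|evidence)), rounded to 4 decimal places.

Prior odds = 1/21 = 0.047619. In log-odds, ln(0.047619) = -3.0445.
Add log likelihood ratio: ln(1.2683) = 0.23767.
Posterior log-odds = -2.8069, so posterior odds = exp(-2.8069) = 0.060395.

Posterior odds ≈ 0.0604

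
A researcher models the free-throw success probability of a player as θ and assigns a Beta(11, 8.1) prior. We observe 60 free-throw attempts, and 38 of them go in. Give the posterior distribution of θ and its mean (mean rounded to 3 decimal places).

Posterior: Beta(49, 30.1); mean ≈ 0.619

The binomial likelihood is conjugate to the Beta prior: with 38 successes and 22 failures, the posterior is Beta(11+38, 8.1+22) = Beta(49, 30.1).
E[θ | data] = 49/(49+30.1) = 0.619.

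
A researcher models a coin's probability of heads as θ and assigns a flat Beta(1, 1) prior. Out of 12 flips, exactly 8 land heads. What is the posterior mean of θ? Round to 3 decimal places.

Posterior mean ≈ 0.643

The binomial likelihood is conjugate to the Beta prior: with 8 successes and 4 failures, the posterior is Beta(1+8, 1+4) = Beta(9, 5).
E[θ | data] = 9/(9+5) = 0.643.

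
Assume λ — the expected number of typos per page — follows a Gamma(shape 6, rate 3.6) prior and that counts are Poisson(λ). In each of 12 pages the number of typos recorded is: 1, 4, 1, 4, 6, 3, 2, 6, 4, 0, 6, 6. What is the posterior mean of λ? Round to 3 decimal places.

Posterior mean ≈ 3.141

The Poisson likelihood adds the total count to the shape and the number of exposure periods to the rate. Here ∑xᵢ = 43 and n = 12, so shape 6→49 and rate 3.6→15.6.
Posterior mean = shape/rate = 49/15.6 = 3.141.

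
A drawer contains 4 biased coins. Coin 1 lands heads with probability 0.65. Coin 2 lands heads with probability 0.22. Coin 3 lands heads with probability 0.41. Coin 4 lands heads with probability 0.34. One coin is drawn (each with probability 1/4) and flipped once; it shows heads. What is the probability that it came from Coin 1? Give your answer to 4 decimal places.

P(heads|C1) = 0.65; P(heads|C2) = 0.22; P(heads|C3) = 0.41; P(heads|C4) = 0.34.
Prior × likelihood for each source: 0.25·0.65=0.1625, 0.25·0.22=0.05500, 0.25·0.41=0.1025, 0.25·0.34=0.08500. Summing gives P(heads) = 0.40500.
P(Coin 1 | heads) = 0.1625 / 0.40500 = 0.4012.

Posterior probability ≈ 0.4012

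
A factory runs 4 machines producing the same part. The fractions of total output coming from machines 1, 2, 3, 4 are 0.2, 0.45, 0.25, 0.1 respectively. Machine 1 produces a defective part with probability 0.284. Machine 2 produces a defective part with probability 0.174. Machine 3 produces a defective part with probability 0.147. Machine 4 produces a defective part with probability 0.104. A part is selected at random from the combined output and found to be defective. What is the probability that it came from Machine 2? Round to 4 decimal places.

P(defective|M1) = 0.284; P(defective|M2) = 0.174; P(defective|M3) = 0.147; P(defective|M4) = 0.104.
Prior × likelihood for each source: 0.2·0.284=0.05680, 0.45·0.174=0.07830, 0.25·0.147=0.03675, 0.1·0.104=0.01040. Summing gives P(defective) = 0.18225.
P(Machine 2 | defective) = 0.07830 / 0.18225 = 0.4296.

Posterior probability ≈ 0.4296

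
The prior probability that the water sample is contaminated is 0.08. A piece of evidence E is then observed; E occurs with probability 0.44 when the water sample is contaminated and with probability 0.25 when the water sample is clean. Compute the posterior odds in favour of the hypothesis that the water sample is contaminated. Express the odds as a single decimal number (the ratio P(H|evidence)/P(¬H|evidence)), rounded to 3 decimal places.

Prior odds = 0.08/(1−0.08) = 0.086957. In log-odds, ln(0.086957) = -2.4423.
Add log likelihood ratio: ln(1.7600) = 0.56531.
Posterior log-odds = -1.8770, so posterior odds = exp(-1.8770) = 0.15304.

Posterior odds ≈ 0.153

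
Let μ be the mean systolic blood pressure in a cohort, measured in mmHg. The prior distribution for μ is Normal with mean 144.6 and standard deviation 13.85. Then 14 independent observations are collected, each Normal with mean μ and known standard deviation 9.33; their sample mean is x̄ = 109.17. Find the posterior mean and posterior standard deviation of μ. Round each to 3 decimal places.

Posterior mean ≈ 110.282; posterior SD ≈ 2.454

With known σ, the Normal prior is conjugate. Weight on the data is w = (n/σ²)/(n/σ² + 1/τ₀²) = 0.160829/(0.160829+0.00521315) = 0.96860.
Posterior mean = w·x̄ + (1−w)·μ₀ = 0.96860·109.17 + 0.031397·144.6 = 110.282. Posterior variance = 1/(0.160829+0.00521315) = 6.02256, so SD = 2.454.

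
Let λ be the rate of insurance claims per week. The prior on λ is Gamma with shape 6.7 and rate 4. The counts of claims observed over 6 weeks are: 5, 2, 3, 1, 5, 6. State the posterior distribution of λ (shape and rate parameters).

Posterior: Gamma(shape=28.7, rate=10)

The Poisson likelihood adds the total count to the shape and the number of exposure periods to the rate. Here ∑xᵢ = 22 and n = 6, so shape 6.7→28.7 and rate 4→10.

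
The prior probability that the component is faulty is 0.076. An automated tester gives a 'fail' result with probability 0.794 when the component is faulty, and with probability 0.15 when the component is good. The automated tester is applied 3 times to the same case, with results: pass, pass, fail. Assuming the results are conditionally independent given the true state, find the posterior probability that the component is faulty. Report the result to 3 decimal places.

Posterior P(H) ≈ 0.025

With H the event that the component is faulty, the joint likelihood of the observed sequence is P(data|H) = 0.206·0.206·0.794 = 0.033694 and P(data|¬H) = 0.85·0.85·0.15 = 0.10837.
Bayes: P(H|data) = 0.076·0.033694 / (0.076·0.033694 + 0.924·0.10837) = 0.0025608/0.10270 = 0.0249.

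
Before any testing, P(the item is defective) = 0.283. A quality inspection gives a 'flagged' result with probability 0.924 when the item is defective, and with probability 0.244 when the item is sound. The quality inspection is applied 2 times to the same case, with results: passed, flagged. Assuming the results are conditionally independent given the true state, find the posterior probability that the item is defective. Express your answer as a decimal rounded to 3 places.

Let H be the event that the item is defective; start with P(H) = 0.283. P('flagged'|H) = 0.924, P('flagged'|¬H) = 0.244.
Update on result 1 ('passed'): P(H) ← 0.076·0.2830 / (0.076·0.2830 + 0.756·0.7170) = 0.021508/0.56356 = 0.0382.
Update on result 2 ('flagged'): P(H) ← 0.924·0.0382 / (0.924·0.0382 + 0.244·0.9618) = 0.035264/0.26995 = 0.1306.

Posterior P(H) ≈ 0.131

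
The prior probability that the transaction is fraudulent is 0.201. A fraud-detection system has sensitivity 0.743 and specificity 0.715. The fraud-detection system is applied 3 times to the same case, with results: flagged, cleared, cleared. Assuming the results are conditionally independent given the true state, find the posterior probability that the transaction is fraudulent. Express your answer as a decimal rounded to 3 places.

With H the event that the transaction is fraudulent, the joint likelihood of the observed sequence is P(data|H) = 0.743·0.257·0.257 = 0.049074 and P(data|¬H) = 0.285·0.715·0.715 = 0.14570.
Bayes: P(H|data) = 0.201·0.049074 / (0.201·0.049074 + 0.799·0.14570) = 0.0098640/0.12628 = 0.0781.

Posterior P(H) ≈ 0.078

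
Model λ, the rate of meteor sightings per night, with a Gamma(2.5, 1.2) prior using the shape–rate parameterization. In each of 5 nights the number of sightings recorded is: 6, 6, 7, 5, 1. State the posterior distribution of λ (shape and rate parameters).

Posterior: Gamma(shape=27.5, rate=6.2)

The Poisson likelihood adds the total count to the shape and the number of exposure periods to the rate. Here ∑xᵢ = 25 and n = 5, so shape 2.5→27.5 and rate 1.2→6.2.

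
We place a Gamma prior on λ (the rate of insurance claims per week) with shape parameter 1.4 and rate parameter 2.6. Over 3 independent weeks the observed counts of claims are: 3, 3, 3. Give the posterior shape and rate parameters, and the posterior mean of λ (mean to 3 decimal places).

The Poisson likelihood adds the total count to the shape and the number of exposure periods to the rate. Here ∑xᵢ = 9 and n = 3, so shape 1.4→10.4 and rate 2.6→5.6.
E[λ | data] = 10.4/5.6 = 1.857.

Posterior: Gamma(shape=10.4, rate=5.6); mean ≈ 1.857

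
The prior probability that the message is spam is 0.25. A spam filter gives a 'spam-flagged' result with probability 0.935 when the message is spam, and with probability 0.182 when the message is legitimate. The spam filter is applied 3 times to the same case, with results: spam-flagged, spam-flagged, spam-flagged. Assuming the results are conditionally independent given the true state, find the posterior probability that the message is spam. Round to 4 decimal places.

Posterior P(H) ≈ 0.9784

With H the event that the message is spam, the joint likelihood of the observed sequence is P(data|H) = 0.935·0.935·0.935 = 0.81740 and P(data|¬H) = 0.182·0.182·0.182 = 0.0060286.
Bayes: P(H|data) = 0.25·0.81740 / (0.25·0.81740 + 0.75·0.0060286) = 0.20435/0.20887 = 0.9784.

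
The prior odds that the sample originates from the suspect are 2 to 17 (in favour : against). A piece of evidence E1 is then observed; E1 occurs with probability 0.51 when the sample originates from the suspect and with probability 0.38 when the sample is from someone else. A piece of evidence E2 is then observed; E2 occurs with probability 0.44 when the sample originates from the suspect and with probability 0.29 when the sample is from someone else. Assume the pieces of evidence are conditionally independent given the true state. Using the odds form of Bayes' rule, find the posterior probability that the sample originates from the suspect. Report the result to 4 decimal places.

Prior odds = 2/17 = 0.11765. In log-odds, ln(0.11765) = -2.1401.
Add log likelihood ratios: ln(1.3421) + ln(1.5172) = 0.71113.
Posterior log-odds = -1.4289, so posterior odds = exp(-1.4289) = 0.23956. Converting, P(H|E) = 0.23956/1.2396 = 0.1933.

Posterior probability ≈ 0.1933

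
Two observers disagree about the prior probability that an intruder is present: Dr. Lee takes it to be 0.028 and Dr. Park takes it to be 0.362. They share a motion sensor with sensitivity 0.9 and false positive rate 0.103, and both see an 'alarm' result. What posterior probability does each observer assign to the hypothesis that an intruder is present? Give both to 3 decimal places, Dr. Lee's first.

The likelihood ratio for an 'alarm' result is 0.9/0.103 = 8.7379.
Dr. Lee: prior odds 0.028/0.972 = 0.028807; posterior odds 0.25171; posterior probability 0.201.
Dr. Park: prior odds 0.362/0.638 = 0.56740; posterior odds 4.9578; posterior probability 0.832.

Dr. Lee: 0.201; Dr. Park: 0.832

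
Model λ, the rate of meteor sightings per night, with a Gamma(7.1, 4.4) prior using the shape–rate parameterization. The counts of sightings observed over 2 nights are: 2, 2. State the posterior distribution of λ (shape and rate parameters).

The Poisson likelihood adds the total count to the shape and the number of exposure periods to the rate. Here ∑xᵢ = 4 and n = 2, so shape 7.1→11.1 and rate 4.4→6.4.

Posterior: Gamma(shape=11.1, rate=6.4)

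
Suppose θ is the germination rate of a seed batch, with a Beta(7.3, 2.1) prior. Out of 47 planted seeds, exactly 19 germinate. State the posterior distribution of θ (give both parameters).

Observing 19 successes and 28 failures updates Beta(7.3, 2.1) by adding the success and failure counts to the two shape parameters: α = 7.3+19 = 26.3, β = 2.1+28 = 30.1.

Posterior: Beta(26.3, 30.1)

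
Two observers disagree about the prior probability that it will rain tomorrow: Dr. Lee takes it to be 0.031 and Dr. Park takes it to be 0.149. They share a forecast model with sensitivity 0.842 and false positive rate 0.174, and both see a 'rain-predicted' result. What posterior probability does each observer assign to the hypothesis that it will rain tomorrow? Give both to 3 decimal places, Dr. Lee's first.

P('+'|H) = 0.842, P('+'|¬H) = 0.174.
Dr. Lee: numerator 0.842·0.031 = 0.026102; evidence = 0.026102+0.174·0.969 = 0.19471; posterior = 0.134.
Dr. Park: numerator 0.842·0.149 = 0.12546; evidence = 0.12546+0.174·0.851 = 0.27353; posterior = 0.459.

Dr. Lee: 0.134; Dr. Park: 0.459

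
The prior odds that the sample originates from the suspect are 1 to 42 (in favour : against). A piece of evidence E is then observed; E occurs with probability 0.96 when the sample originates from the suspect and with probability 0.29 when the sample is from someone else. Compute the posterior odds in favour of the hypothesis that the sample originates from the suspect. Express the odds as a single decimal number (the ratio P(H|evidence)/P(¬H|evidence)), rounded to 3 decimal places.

Posterior odds ≈ 0.079

Prior odds = 1/42 = 0.023810.
Likelihood ratio for E = 0.96/0.29 = 3.3103.
Posterior odds = prior odds × LR = 0.078818.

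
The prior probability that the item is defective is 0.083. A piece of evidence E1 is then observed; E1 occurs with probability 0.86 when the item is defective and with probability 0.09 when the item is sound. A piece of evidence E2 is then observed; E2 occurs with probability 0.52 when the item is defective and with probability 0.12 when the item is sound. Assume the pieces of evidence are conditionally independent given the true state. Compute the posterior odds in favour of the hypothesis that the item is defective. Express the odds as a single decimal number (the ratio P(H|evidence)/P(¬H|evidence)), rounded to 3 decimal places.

Posterior odds ≈ 3.748

Prior odds = 0.083/(1−0.083) = 0.090513. In log-odds, ln(0.090513) = -2.4023.
Add log likelihood ratios: ln(9.5556) + ln(4.3333) = 3.7235.
Posterior log-odds = 1.3212, so posterior odds = exp(1.3212) = 3.7479.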